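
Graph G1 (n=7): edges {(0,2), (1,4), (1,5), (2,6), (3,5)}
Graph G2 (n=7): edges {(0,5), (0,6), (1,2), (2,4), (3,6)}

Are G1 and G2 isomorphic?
Yes, isomorphic

The graphs are isomorphic.
One valid mapping φ: V(G1) → V(G2): 0→1, 1→0, 2→2, 3→3, 4→5, 5→6, 6→4

Verify φ preserves adjacency — for each edge of G1, its image is an edge of G2:
  (0,2) → (φ(0),φ(2)) = (1,2) ∈ E(G2) ✓
  (1,4) → (φ(1),φ(4)) = (0,5) ∈ E(G2) ✓
  (1,5) → (φ(1),φ(5)) = (0,6) ∈ E(G2) ✓
  (2,6) → (φ(2),φ(6)) = (2,4) ∈ E(G2) ✓
  (3,5) → (φ(3),φ(5)) = (3,6) ∈ E(G2) ✓
All 5 edges of G1 map to edges of G2, and |E(G1)| = |E(G2)| = 5, so φ is a bijection on edges as well as vertices. Hence G1 ≅ G2.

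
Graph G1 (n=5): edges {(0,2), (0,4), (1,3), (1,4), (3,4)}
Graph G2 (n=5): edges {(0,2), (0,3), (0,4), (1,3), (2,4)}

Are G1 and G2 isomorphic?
Yes, isomorphic

The graphs are isomorphic.
One valid mapping φ: V(G1) → V(G2): 0→3, 1→2, 2→1, 3→4, 4→0

Verify φ preserves adjacency — for each edge of G1, its image is an edge of G2:
  (0,2) → (φ(0),φ(2)) = (1,3) ∈ E(G2) ✓
  (0,4) → (φ(0),φ(4)) = (0,3) ∈ E(G2) ✓
  (1,3) → (φ(1),φ(3)) = (2,4) ∈ E(G2) ✓
  (1,4) → (φ(1),φ(4)) = (0,2) ∈ E(G2) ✓
  (3,4) → (φ(3),φ(4)) = (0,4) ∈ E(G2) ✓
All 5 edges of G1 map to edges of G2, and |E(G1)| = |E(G2)| = 5, so φ is a bijection on edges as well as vertices. Hence G1 ≅ G2.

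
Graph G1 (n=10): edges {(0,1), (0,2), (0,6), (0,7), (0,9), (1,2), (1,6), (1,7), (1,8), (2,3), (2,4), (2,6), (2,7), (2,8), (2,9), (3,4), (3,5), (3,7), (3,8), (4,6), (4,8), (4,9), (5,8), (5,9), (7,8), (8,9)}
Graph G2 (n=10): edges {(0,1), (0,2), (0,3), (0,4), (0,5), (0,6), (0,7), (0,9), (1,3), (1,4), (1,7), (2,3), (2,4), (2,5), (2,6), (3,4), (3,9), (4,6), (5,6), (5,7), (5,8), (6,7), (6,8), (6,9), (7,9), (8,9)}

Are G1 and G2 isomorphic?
Yes, isomorphic

The graphs are isomorphic.
One valid mapping φ: V(G1) → V(G2): 0→3, 1→4, 2→0, 3→5, 4→7, 5→8, 6→1, 7→2, 8→6, 9→9

Verify φ preserves adjacency — for each edge of G1, its image is an edge of G2:
  (0,1) → (φ(0),φ(1)) = (3,4) ∈ E(G2) ✓
  (0,2) → (φ(0),φ(2)) = (0,3) ∈ E(G2) ✓
  (0,6) → (φ(0),φ(6)) = (1,3) ∈ E(G2) ✓
  (0,7) → (φ(0),φ(7)) = (2,3) ∈ E(G2) ✓
  (0,9) → (φ(0),φ(9)) = (3,9) ∈ E(G2) ✓
  (1,2) → (φ(1),φ(2)) = (0,4) ∈ E(G2) ✓
  (1,6) → (φ(1),φ(6)) = (1,4) ∈ E(G2) ✓
  (1,7) → (φ(1),φ(7)) = (2,4) ∈ E(G2) ✓
  (1,8) → (φ(1),φ(8)) = (4,6) ∈ E(G2) ✓
  (2,3) → (φ(2),φ(3)) = (0,5) ∈ E(G2) ✓
  (2,4) → (φ(2),φ(4)) = (0,7) ∈ E(G2) ✓
  (2,6) → (φ(2),φ(6)) = (0,1) ∈ E(G2) ✓
  (2,7) → (φ(2),φ(7)) = (0,2) ∈ E(G2) ✓
  (2,8) → (φ(2),φ(8)) = (0,6) ∈ E(G2) ✓
  (2,9) → (φ(2),φ(9)) = (0,9) ∈ E(G2) ✓
  (3,4) → (φ(3),φ(4)) = (5,7) ∈ E(G2) ✓
  (3,5) → (φ(3),φ(5)) = (5,8) ∈ E(G2) ✓
  (3,7) → (φ(3),φ(7)) = (2,5) ∈ E(G2) ✓
  (3,8) → (φ(3),φ(8)) = (5,6) ∈ E(G2) ✓
  (4,6) → (φ(4),φ(6)) = (1,7) ∈ E(G2) ✓
  (4,8) → (φ(4),φ(8)) = (6,7) ∈ E(G2) ✓
  (4,9) → (φ(4),φ(9)) = (7,9) ∈ E(G2) ✓
  (5,8) → (φ(5),φ(8)) = (6,8) ∈ E(G2) ✓
  (5,9) → (φ(5),φ(9)) = (8,9) ∈ E(G2) ✓
  (7,8) → (φ(7),φ(8)) = (2,6) ∈ E(G2) ✓
  (8,9) → (φ(8),φ(9)) = (6,9) ∈ E(G2) ✓
All 26 edges of G1 map to edges of G2, and |E(G1)| = |E(G2)| = 26, so φ is a bijection on edges as well as vertices. Hence G1 ≅ G2.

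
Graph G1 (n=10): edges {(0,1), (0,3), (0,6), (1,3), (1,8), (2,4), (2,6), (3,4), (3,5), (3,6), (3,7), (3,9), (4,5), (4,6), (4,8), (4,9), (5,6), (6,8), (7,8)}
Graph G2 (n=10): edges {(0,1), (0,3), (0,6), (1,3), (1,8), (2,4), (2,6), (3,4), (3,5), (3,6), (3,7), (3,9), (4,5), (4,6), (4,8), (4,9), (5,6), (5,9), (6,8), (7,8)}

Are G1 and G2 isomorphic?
No, not isomorphic

The graphs are NOT isomorphic.

Counting edges: G1 has 19 edge(s); G2 has 20 edge(s).
Edge count is an isomorphism invariant (a bijection on vertices induces a bijection on edges), so differing edge counts rule out isomorphism.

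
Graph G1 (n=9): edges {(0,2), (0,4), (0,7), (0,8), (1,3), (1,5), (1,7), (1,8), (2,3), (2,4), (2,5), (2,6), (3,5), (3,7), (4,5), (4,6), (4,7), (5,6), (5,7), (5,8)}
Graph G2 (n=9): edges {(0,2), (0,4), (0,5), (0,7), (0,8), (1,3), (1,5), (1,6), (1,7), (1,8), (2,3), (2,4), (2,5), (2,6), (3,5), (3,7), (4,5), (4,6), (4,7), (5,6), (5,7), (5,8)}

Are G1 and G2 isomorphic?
No, not isomorphic

The graphs are NOT isomorphic.

Counting edges: G1 has 20 edge(s); G2 has 22 edge(s).
Edge count is an isomorphism invariant (a bijection on vertices induces a bijection on edges), so differing edge counts rule out isomorphism.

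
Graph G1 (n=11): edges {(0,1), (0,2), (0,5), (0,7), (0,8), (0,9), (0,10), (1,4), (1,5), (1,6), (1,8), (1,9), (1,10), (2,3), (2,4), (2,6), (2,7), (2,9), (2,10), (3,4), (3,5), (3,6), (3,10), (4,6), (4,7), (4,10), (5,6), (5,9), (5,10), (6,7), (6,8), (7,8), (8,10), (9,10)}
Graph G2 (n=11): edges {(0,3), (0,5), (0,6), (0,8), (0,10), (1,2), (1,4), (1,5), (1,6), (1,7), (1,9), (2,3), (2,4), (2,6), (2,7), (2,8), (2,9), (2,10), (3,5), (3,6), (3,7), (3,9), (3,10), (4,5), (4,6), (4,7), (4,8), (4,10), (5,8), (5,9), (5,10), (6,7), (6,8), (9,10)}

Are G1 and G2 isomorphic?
Yes, isomorphic

The graphs are isomorphic.
One valid mapping φ: V(G1) → V(G2): 0→6, 1→4, 2→3, 3→9, 4→10, 5→1, 6→5, 7→0, 8→8, 9→7, 10→2

Verify φ preserves adjacency — for each edge of G1, its image is an edge of G2:
  (0,1) → (φ(0),φ(1)) = (4,6) ∈ E(G2) ✓
  (0,2) → (φ(0),φ(2)) = (3,6) ∈ E(G2) ✓
  (0,5) → (φ(0),φ(5)) = (1,6) ∈ E(G2) ✓
  (0,7) → (φ(0),φ(7)) = (0,6) ∈ E(G2) ✓
  (0,8) → (φ(0),φ(8)) = (6,8) ∈ E(G2) ✓
  (0,9) → (φ(0),φ(9)) = (6,7) ∈ E(G2) ✓
  (0,10) → (φ(0),φ(10)) = (2,6) ∈ E(G2) ✓
  (1,4) → (φ(1),φ(4)) = (4,10) ∈ E(G2) ✓
  (1,5) → (φ(1),φ(5)) = (1,4) ∈ E(G2) ✓
  (1,6) → (φ(1),φ(6)) = (4,5) ∈ E(G2) ✓
  (1,8) → (φ(1),φ(8)) = (4,8) ∈ E(G2) ✓
  (1,9) → (φ(1),φ(9)) = (4,7) ∈ E(G2) ✓
  (1,10) → (φ(1),φ(10)) = (2,4) ∈ E(G2) ✓
  (2,3) → (φ(2),φ(3)) = (3,9) ∈ E(G2) ✓
  (2,4) → (φ(2),φ(4)) = (3,10) ∈ E(G2) ✓
  (2,6) → (φ(2),φ(6)) = (3,5) ∈ E(G2) ✓
  (2,7) → (φ(2),φ(7)) = (0,3) ∈ E(G2) ✓
  (2,9) → (φ(2),φ(9)) = (3,7) ∈ E(G2) ✓
  (2,10) → (φ(2),φ(10)) = (2,3) ∈ E(G2) ✓
  (3,4) → (φ(3),φ(4)) = (9,10) ∈ E(G2) ✓
  (3,5) → (φ(3),φ(5)) = (1,9) ∈ E(G2) ✓
  (3,6) → (φ(3),φ(6)) = (5,9) ∈ E(G2) ✓
  (3,10) → (φ(3),φ(10)) = (2,9) ∈ E(G2) ✓
  (4,6) → (φ(4),φ(6)) = (5,10) ∈ E(G2) ✓
  (4,7) → (φ(4),φ(7)) = (0,10) ∈ E(G2) ✓
  (4,10) → (φ(4),φ(10)) = (2,10) ∈ E(G2) ✓
  (5,6) → (φ(5),φ(6)) = (1,5) ∈ E(G2) ✓
  (5,9) → (φ(5),φ(9)) = (1,7) ∈ E(G2) ✓
  (5,10) → (φ(5),φ(10)) = (1,2) ∈ E(G2) ✓
  (6,7) → (φ(6),φ(7)) = (0,5) ∈ E(G2) ✓
  (6,8) → (φ(6),φ(8)) = (5,8) ∈ E(G2) ✓
  (7,8) → (φ(7),φ(8)) = (0,8) ∈ E(G2) ✓
  (8,10) → (φ(8),φ(10)) = (2,8) ∈ E(G2) ✓
  (9,10) → (φ(9),φ(10)) = (2,7) ∈ E(G2) ✓
All 34 edges of G1 map to edges of G2, and |E(G1)| = |E(G2)| = 34, so φ is a bijection on edges as well as vertices. Hence G1 ≅ G2.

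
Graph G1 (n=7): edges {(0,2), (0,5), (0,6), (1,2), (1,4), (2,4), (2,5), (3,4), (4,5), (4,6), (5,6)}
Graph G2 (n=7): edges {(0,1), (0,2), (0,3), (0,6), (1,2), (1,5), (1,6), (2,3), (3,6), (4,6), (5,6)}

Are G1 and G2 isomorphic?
Yes, isomorphic

The graphs are isomorphic.
One valid mapping φ: V(G1) → V(G2): 0→2, 1→5, 2→1, 3→4, 4→6, 5→0, 6→3

Verify φ preserves adjacency — for each edge of G1, its image is an edge of G2:
  (0,2) → (φ(0),φ(2)) = (1,2) ∈ E(G2) ✓
  (0,5) → (φ(0),φ(5)) = (0,2) ∈ E(G2) ✓
  (0,6) → (φ(0),φ(6)) = (2,3) ∈ E(G2) ✓
  (1,2) → (φ(1),φ(2)) = (1,5) ∈ E(G2) ✓
  (1,4) → (φ(1),φ(4)) = (5,6) ∈ E(G2) ✓
  (2,4) → (φ(2),φ(4)) = (1,6) ∈ E(G2) ✓
  (2,5) → (φ(2),φ(5)) = (0,1) ∈ E(G2) ✓
  (3,4) → (φ(3),φ(4)) = (4,6) ∈ E(G2) ✓
  (4,5) → (φ(4),φ(5)) = (0,6) ∈ E(G2) ✓
  (4,6) → (φ(4),φ(6)) = (3,6) ∈ E(G2) ✓
  (5,6) → (φ(5),φ(6)) = (0,3) ∈ E(G2) ✓
All 11 edges of G1 map to edges of G2, and |E(G1)| = |E(G2)| = 11, so φ is a bijection on edges as well as vertices. Hence G1 ≅ G2.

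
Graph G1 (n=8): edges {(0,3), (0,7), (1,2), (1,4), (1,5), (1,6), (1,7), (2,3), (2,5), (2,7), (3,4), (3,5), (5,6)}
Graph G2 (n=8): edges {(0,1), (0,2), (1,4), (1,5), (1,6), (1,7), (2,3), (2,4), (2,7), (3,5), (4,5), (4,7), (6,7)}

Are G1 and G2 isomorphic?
Yes, isomorphic

The graphs are isomorphic.
One valid mapping φ: V(G1) → V(G2): 0→3, 1→1, 2→4, 3→2, 4→0, 5→7, 6→6, 7→5

Verify φ preserves adjacency — for each edge of G1, its image is an edge of G2:
  (0,3) → (φ(0),φ(3)) = (2,3) ∈ E(G2) ✓
  (0,7) → (φ(0),φ(7)) = (3,5) ∈ E(G2) ✓
  (1,2) → (φ(1),φ(2)) = (1,4) ∈ E(G2) ✓
  (1,4) → (φ(1),φ(4)) = (0,1) ∈ E(G2) ✓
  (1,5) → (φ(1),φ(5)) = (1,7) ∈ E(G2) ✓
  (1,6) → (φ(1),φ(6)) = (1,6) ∈ E(G2) ✓
  (1,7) → (φ(1),φ(7)) = (1,5) ∈ E(G2) ✓
  (2,3) → (φ(2),φ(3)) = (2,4) ∈ E(G2) ✓
  (2,5) → (φ(2),φ(5)) = (4,7) ∈ E(G2) ✓
  (2,7) → (φ(2),φ(7)) = (4,5) ∈ E(G2) ✓
  (3,4) → (φ(3),φ(4)) = (0,2) ∈ E(G2) ✓
  (3,5) → (φ(3),φ(5)) = (2,7) ∈ E(G2) ✓
  (5,6) → (φ(5),φ(6)) = (6,7) ∈ E(G2) ✓
All 13 edges of G1 map to edges of G2, and |E(G1)| = |E(G2)| = 13, so φ is a bijection on edges as well as vertices. Hence G1 ≅ G2.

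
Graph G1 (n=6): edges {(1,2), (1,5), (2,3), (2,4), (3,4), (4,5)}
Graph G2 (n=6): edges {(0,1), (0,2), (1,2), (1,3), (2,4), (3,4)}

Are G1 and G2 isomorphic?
Yes, isomorphic

The graphs are isomorphic.
One valid mapping φ: V(G1) → V(G2): 0→5, 1→3, 2→1, 3→0, 4→2, 5→4

Verify φ preserves adjacency — for each edge of G1, its image is an edge of G2:
  (1,2) → (φ(1),φ(2)) = (1,3) ∈ E(G2) ✓
  (1,5) → (φ(1),φ(5)) = (3,4) ∈ E(G2) ✓
  (2,3) → (φ(2),φ(3)) = (0,1) ∈ E(G2) ✓
  (2,4) → (φ(2),φ(4)) = (1,2) ∈ E(G2) ✓
  (3,4) → (φ(3),φ(4)) = (0,2) ∈ E(G2) ✓
  (4,5) → (φ(4),φ(5)) = (2,4) ∈ E(G2) ✓
All 6 edges of G1 map to edges of G2, and |E(G1)| = |E(G2)| = 6, so φ is a bijection on edges as well as vertices. Hence G1 ≅ G2.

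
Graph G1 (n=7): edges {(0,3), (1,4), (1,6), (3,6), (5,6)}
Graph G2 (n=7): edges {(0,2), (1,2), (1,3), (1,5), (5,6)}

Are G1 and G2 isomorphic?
Yes, isomorphic

The graphs are isomorphic.
One valid mapping φ: V(G1) → V(G2): 0→0, 1→5, 2→4, 3→2, 4→6, 5→3, 6→1

Verify φ preserves adjacency — for each edge of G1, its image is an edge of G2:
  (0,3) → (φ(0),φ(3)) = (0,2) ∈ E(G2) ✓
  (1,4) → (φ(1),φ(4)) = (5,6) ∈ E(G2) ✓
  (1,6) → (φ(1),φ(6)) = (1,5) ∈ E(G2) ✓
  (3,6) → (φ(3),φ(6)) = (1,2) ∈ E(G2) ✓
  (5,6) → (φ(5),φ(6)) = (1,3) ∈ E(G2) ✓
All 5 edges of G1 map to edges of G2, and |E(G1)| = |E(G2)| = 5, so φ is a bijection on edges as well as vertices. Hence G1 ≅ G2.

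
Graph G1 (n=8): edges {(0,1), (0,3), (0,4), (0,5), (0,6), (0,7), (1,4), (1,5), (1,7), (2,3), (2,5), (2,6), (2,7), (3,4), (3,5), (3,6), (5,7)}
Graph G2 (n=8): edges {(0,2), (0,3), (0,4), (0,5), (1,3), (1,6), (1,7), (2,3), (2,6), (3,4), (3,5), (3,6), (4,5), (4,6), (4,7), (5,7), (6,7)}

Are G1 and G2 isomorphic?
Yes, isomorphic

The graphs are isomorphic.
One valid mapping φ: V(G1) → V(G2): 0→3, 1→0, 2→7, 3→6, 4→2, 5→4, 6→1, 7→5

Verify φ preserves adjacency — for each edge of G1, its image is an edge of G2:
  (0,1) → (φ(0),φ(1)) = (0,3) ∈ E(G2) ✓
  (0,3) → (φ(0),φ(3)) = (3,6) ∈ E(G2) ✓
  (0,4) → (φ(0),φ(4)) = (2,3) ∈ E(G2) ✓
  (0,5) → (φ(0),φ(5)) = (3,4) ∈ E(G2) ✓
  (0,6) → (φ(0),φ(6)) = (1,3) ∈ E(G2) ✓
  (0,7) → (φ(0),φ(7)) = (3,5) ∈ E(G2) ✓
  (1,4) → (φ(1),φ(4)) = (0,2) ∈ E(G2) ✓
  (1,5) → (φ(1),φ(5)) = (0,4) ∈ E(G2) ✓
  (1,7) → (φ(1),φ(7)) = (0,5) ∈ E(G2) ✓
  (2,3) → (φ(2),φ(3)) = (6,7) ∈ E(G2) ✓
  (2,5) → (φ(2),φ(5)) = (4,7) ∈ E(G2) ✓
  (2,6) → (φ(2),φ(6)) = (1,7) ∈ E(G2) ✓
  (2,7) → (φ(2),φ(7)) = (5,7) ∈ E(G2) ✓
  (3,4) → (φ(3),φ(4)) = (2,6) ∈ E(G2) ✓
  (3,5) → (φ(3),φ(5)) = (4,6) ∈ E(G2) ✓
  (3,6) → (φ(3),φ(6)) = (1,6) ∈ E(G2) ✓
  (5,7) → (φ(5),φ(7)) = (4,5) ∈ E(G2) ✓
All 17 edges of G1 map to edges of G2, and |E(G1)| = |E(G2)| = 17, so φ is a bijection on edges as well as vertices. Hence G1 ≅ G2.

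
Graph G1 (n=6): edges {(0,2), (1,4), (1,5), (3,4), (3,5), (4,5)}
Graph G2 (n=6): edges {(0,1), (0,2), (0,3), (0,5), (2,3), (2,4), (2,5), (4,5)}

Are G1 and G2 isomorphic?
No, not isomorphic

The graphs are NOT isomorphic.

Counting triangles (3-cliques): G1 has 2, G2 has 3.
Triangle count is an isomorphism invariant, so differing triangle counts rule out isomorphism.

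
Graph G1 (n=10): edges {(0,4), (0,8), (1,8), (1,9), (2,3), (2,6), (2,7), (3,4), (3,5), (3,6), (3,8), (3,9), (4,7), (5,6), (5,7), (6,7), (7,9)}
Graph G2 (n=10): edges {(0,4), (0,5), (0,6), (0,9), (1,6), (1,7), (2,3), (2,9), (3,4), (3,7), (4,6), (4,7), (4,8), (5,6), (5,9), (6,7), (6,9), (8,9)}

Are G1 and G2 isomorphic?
No, not isomorphic

The graphs are NOT isomorphic.

Counting triangles (3-cliques): G1 has 4, G2 has 8.
Triangle count is an isomorphism invariant, so differing triangle counts rule out isomorphism.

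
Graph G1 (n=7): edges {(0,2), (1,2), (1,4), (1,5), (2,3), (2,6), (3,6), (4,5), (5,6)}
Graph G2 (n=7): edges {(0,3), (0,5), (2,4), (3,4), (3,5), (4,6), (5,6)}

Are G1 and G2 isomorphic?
No, not isomorphic

The graphs are NOT isomorphic.

Connected components of G1: 1 component(s) with vertex sets [[0, 1, 2, 3, 4, 5, 6]], sizes [7].
Connected components of G2: 2 component(s) with vertex sets [[1], [0, 2, 3, 4, 5, 6]], sizes [1, 6].
The number of connected components (and the multiset of component sizes) is an isomorphism invariant — an isomorphism maps each component of G1 bijectively onto a component of G2. Since G1 has 1 component(s) and G2 has 2, they cannot be isomorphic.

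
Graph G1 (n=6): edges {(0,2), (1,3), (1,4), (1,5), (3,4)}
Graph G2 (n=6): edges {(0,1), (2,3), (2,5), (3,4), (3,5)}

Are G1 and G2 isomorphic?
Yes, isomorphic

The graphs are isomorphic.
One valid mapping φ: V(G1) → V(G2): 0→0, 1→3, 2→1, 3→5, 4→2, 5→4

Verify φ preserves adjacency — for each edge of G1, its image is an edge of G2:
  (0,2) → (φ(0),φ(2)) = (0,1) ∈ E(G2) ✓
  (1,3) → (φ(1),φ(3)) = (3,5) ∈ E(G2) ✓
  (1,4) → (φ(1),φ(4)) = (2,3) ∈ E(G2) ✓
  (1,5) → (φ(1),φ(5)) = (3,4) ∈ E(G2) ✓
  (3,4) → (φ(3),φ(4)) = (2,5) ∈ E(G2) ✓
All 5 edges of G1 map to edges of G2, and |E(G1)| = |E(G2)| = 5, so φ is a bijection on edges as well as vertices. Hence G1 ≅ G2.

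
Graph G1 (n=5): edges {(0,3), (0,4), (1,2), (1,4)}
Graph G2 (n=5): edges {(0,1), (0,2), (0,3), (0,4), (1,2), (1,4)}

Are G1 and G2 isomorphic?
No, not isomorphic

The graphs are NOT isomorphic.

Counting edges: G1 has 4 edge(s); G2 has 6 edge(s).
Edge count is an isomorphism invariant (a bijection on vertices induces a bijection on edges), so differing edge counts rule out isomorphism.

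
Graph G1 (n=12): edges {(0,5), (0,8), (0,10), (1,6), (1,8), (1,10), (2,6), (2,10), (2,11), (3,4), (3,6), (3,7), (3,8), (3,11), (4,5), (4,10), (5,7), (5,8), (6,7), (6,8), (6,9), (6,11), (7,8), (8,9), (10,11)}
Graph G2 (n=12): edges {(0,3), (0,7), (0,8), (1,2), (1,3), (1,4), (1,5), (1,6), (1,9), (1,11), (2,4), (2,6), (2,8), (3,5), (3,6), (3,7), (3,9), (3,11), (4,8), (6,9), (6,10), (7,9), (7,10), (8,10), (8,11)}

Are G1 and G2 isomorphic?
Yes, isomorphic

The graphs are isomorphic.
One valid mapping φ: V(G1) → V(G2): 0→0, 1→11, 2→4, 3→6, 4→10, 5→7, 6→1, 7→9, 8→3, 9→5, 10→8, 11→2

Verify φ preserves adjacency — for each edge of G1, its image is an edge of G2:
  (0,5) → (φ(0),φ(5)) = (0,7) ∈ E(G2) ✓
  (0,8) → (φ(0),φ(8)) = (0,3) ∈ E(G2) ✓
  (0,10) → (φ(0),φ(10)) = (0,8) ∈ E(G2) ✓
  (1,6) → (φ(1),φ(6)) = (1,11) ∈ E(G2) ✓
  (1,8) → (φ(1),φ(8)) = (3,11) ∈ E(G2) ✓
  (1,10) → (φ(1),φ(10)) = (8,11) ∈ E(G2) ✓
  (2,6) → (φ(2),φ(6)) = (1,4) ∈ E(G2) ✓
  (2,10) → (φ(2),φ(10)) = (4,8) ∈ E(G2) ✓
  (2,11) → (φ(2),φ(11)) = (2,4) ∈ E(G2) ✓
  (3,4) → (φ(3),φ(4)) = (6,10) ∈ E(G2) ✓
  (3,6) → (φ(3),φ(6)) = (1,6) ∈ E(G2) ✓
  (3,7) → (φ(3),φ(7)) = (6,9) ∈ E(G2) ✓
  (3,8) → (φ(3),φ(8)) = (3,6) ∈ E(G2) ✓
  (3,11) → (φ(3),φ(11)) = (2,6) ∈ E(G2) ✓
  (4,5) → (φ(4),φ(5)) = (7,10) ∈ E(G2) ✓
  (4,10) → (φ(4),φ(10)) = (8,10) ∈ E(G2) ✓
  (5,7) → (φ(5),φ(7)) = (7,9) ∈ E(G2) ✓
  (5,8) → (φ(5),φ(8)) = (3,7) ∈ E(G2) ✓
  (6,7) → (φ(6),φ(7)) = (1,9) ∈ E(G2) ✓
  (6,8) → (φ(6),φ(8)) = (1,3) ∈ E(G2) ✓
  (6,9) → (φ(6),φ(9)) = (1,5) ∈ E(G2) ✓
  (6,11) → (φ(6),φ(11)) = (1,2) ∈ E(G2) ✓
  (7,8) → (φ(7),φ(8)) = (3,9) ∈ E(G2) ✓
  (8,9) → (φ(8),φ(9)) = (3,5) ∈ E(G2) ✓
  (10,11) → (φ(10),φ(11)) = (2,8) ∈ E(G2) ✓
All 25 edges of G1 map to edges of G2, and |E(G1)| = |E(G2)| = 25, so φ is a bijection on edges as well as vertices. Hence G1 ≅ G2.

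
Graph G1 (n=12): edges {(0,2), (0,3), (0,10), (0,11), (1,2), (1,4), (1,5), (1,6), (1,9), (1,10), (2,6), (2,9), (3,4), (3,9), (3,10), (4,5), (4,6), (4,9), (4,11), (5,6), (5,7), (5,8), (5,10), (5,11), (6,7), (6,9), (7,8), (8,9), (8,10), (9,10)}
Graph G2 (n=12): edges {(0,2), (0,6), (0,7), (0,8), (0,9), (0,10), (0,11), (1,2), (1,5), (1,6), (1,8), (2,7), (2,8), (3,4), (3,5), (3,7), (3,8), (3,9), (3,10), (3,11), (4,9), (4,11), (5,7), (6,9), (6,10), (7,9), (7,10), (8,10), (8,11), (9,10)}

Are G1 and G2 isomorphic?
Yes, isomorphic

The graphs are isomorphic.
One valid mapping φ: V(G1) → V(G2): 0→1, 1→10, 2→6, 3→2, 4→7, 5→3, 6→9, 7→4, 8→11, 9→0, 10→8, 11→5

Verify φ preserves adjacency — for each edge of G1, its image is an edge of G2:
  (0,2) → (φ(0),φ(2)) = (1,6) ∈ E(G2) ✓
  (0,3) → (φ(0),φ(3)) = (1,2) ∈ E(G2) ✓
  (0,10) → (φ(0),φ(10)) = (1,8) ∈ E(G2) ✓
  (0,11) → (φ(0),φ(11)) = (1,5) ∈ E(G2) ✓
  (1,2) → (φ(1),φ(2)) = (6,10) ∈ E(G2) ✓
  (1,4) → (φ(1),φ(4)) = (7,10) ∈ E(G2) ✓
  (1,5) → (φ(1),φ(5)) = (3,10) ∈ E(G2) ✓
  (1,6) → (φ(1),φ(6)) = (9,10) ∈ E(G2) ✓
  (1,9) → (φ(1),φ(9)) = (0,10) ∈ E(G2) ✓
  (1,10) → (φ(1),φ(10)) = (8,10) ∈ E(G2) ✓
  (2,6) → (φ(2),φ(6)) = (6,9) ∈ E(G2) ✓
  (2,9) → (φ(2),φ(9)) = (0,6) ∈ E(G2) ✓
  (3,4) → (φ(3),φ(4)) = (2,7) ∈ E(G2) ✓
  (3,9) → (φ(3),φ(9)) = (0,2) ∈ E(G2) ✓
  (3,10) → (φ(3),φ(10)) = (2,8) ∈ E(G2) ✓
  (4,5) → (φ(4),φ(5)) = (3,7) ∈ E(G2) ✓
  (4,6) → (φ(4),φ(6)) = (7,9) ∈ E(G2) ✓
  (4,9) → (φ(4),φ(9)) = (0,7) ∈ E(G2) ✓
  (4,11) → (φ(4),φ(11)) = (5,7) ∈ E(G2) ✓
  (5,6) → (φ(5),φ(6)) = (3,9) ∈ E(G2) ✓
  (5,7) → (φ(5),φ(7)) = (3,4) ∈ E(G2) ✓
  (5,8) → (φ(5),φ(8)) = (3,11) ∈ E(G2) ✓
  (5,10) → (φ(5),φ(10)) = (3,8) ∈ E(G2) ✓
  (5,11) → (φ(5),φ(11)) = (3,5) ∈ E(G2) ✓
  (6,7) → (φ(6),φ(7)) = (4,9) ∈ E(G2) ✓
  (6,9) → (φ(6),φ(9)) = (0,9) ∈ E(G2) ✓
  (7,8) → (φ(7),φ(8)) = (4,11) ∈ E(G2) ✓
  (8,9) → (φ(8),φ(9)) = (0,11) ∈ E(G2) ✓
  (8,10) → (φ(8),φ(10)) = (8,11) ∈ E(G2) ✓
  (9,10) → (φ(9),φ(10)) = (0,8) ∈ E(G2) ✓
All 30 edges of G1 map to edges of G2, and |E(G1)| = |E(G2)| = 30, so φ is a bijection on edges as well as vertices. Hence G1 ≅ G2.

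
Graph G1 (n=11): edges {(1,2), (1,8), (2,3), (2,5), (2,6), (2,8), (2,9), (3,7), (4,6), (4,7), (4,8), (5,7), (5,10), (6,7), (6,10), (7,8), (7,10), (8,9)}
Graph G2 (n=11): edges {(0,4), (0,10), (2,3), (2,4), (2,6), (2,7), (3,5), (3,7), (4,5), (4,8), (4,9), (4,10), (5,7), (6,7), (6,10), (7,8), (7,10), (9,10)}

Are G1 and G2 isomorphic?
Yes, isomorphic

The graphs are isomorphic.
One valid mapping φ: V(G1) → V(G2): 0→1, 1→9, 2→4, 3→8, 4→6, 5→5, 6→2, 7→7, 8→10, 9→0, 10→3

Verify φ preserves adjacency — for each edge of G1, its image is an edge of G2:
  (1,2) → (φ(1),φ(2)) = (4,9) ∈ E(G2) ✓
  (1,8) → (φ(1),φ(8)) = (9,10) ∈ E(G2) ✓
  (2,3) → (φ(2),φ(3)) = (4,8) ∈ E(G2) ✓
  (2,5) → (φ(2),φ(5)) = (4,5) ∈ E(G2) ✓
  (2,6) → (φ(2),φ(6)) = (2,4) ∈ E(G2) ✓
  (2,8) → (φ(2),φ(8)) = (4,10) ∈ E(G2) ✓
  (2,9) → (φ(2),φ(9)) = (0,4) ∈ E(G2) ✓
  (3,7) → (φ(3),φ(7)) = (7,8) ∈ E(G2) ✓
  (4,6) → (φ(4),φ(6)) = (2,6) ∈ E(G2) ✓
  (4,7) → (φ(4),φ(7)) = (6,7) ∈ E(G2) ✓
  (4,8) → (φ(4),φ(8)) = (6,10) ∈ E(G2) ✓
  (5,7) → (φ(5),φ(7)) = (5,7) ∈ E(G2) ✓
  (5,10) → (φ(5),φ(10)) = (3,5) ∈ E(G2) ✓
  (6,7) → (φ(6),φ(7)) = (2,7) ∈ E(G2) ✓
  (6,10) → (φ(6),φ(10)) = (2,3) ∈ E(G2) ✓
  (7,8) → (φ(7),φ(8)) = (7,10) ∈ E(G2) ✓
  (7,10) → (φ(7),φ(10)) = (3,7) ∈ E(G2) ✓
  (8,9) → (φ(8),φ(9)) = (0,10) ∈ E(G2) ✓
All 18 edges of G1 map to edges of G2, and |E(G1)| = |E(G2)| = 18, so φ is a bijection on edges as well as vertices. Hence G1 ≅ G2.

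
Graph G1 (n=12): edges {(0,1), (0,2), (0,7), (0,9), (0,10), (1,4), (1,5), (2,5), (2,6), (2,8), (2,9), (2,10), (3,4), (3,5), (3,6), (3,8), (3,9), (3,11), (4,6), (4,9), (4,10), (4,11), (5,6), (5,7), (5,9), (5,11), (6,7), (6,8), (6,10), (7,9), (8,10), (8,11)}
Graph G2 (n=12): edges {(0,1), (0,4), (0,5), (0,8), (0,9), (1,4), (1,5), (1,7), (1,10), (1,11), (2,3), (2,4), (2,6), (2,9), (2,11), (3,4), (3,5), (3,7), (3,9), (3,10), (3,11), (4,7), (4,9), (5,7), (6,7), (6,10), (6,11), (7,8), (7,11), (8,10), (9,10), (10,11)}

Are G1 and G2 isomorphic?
Yes, isomorphic

The graphs are isomorphic.
One valid mapping φ: V(G1) → V(G2): 0→0, 1→8, 2→4, 3→11, 4→10, 5→7, 6→3, 7→5, 8→2, 9→1, 10→9, 11→6

Verify φ preserves adjacency — for each edge of G1, its image is an edge of G2:
  (0,1) → (φ(0),φ(1)) = (0,8) ∈ E(G2) ✓
  (0,2) → (φ(0),φ(2)) = (0,4) ∈ E(G2) ✓
  (0,7) → (φ(0),φ(7)) = (0,5) ∈ E(G2) ✓
  (0,9) → (φ(0),φ(9)) = (0,1) ∈ E(G2) ✓
  (0,10) → (φ(0),φ(10)) = (0,9) ∈ E(G2) ✓
  (1,4) → (φ(1),φ(4)) = (8,10) ∈ E(G2) ✓
  (1,5) → (φ(1),φ(5)) = (7,8) ∈ E(G2) ✓
  (2,5) → (φ(2),φ(5)) = (4,7) ∈ E(G2) ✓
  (2,6) → (φ(2),φ(6)) = (3,4) ∈ E(G2) ✓
  (2,8) → (φ(2),φ(8)) = (2,4) ∈ E(G2) ✓
  (2,9) → (φ(2),φ(9)) = (1,4) ∈ E(G2) ✓
  (2,10) → (φ(2),φ(10)) = (4,9) ∈ E(G2) ✓
  (3,4) → (φ(3),φ(4)) = (10,11) ∈ E(G2) ✓
  (3,5) → (φ(3),φ(5)) = (7,11) ∈ E(G2) ✓
  (3,6) → (φ(3),φ(6)) = (3,11) ∈ E(G2) ✓
  (3,8) → (φ(3),φ(8)) = (2,11) ∈ E(G2) ✓
  (3,9) → (φ(3),φ(9)) = (1,11) ∈ E(G2) ✓
  (3,11) → (φ(3),φ(11)) = (6,11) ∈ E(G2) ✓
  (4,6) → (φ(4),φ(6)) = (3,10) ∈ E(G2) ✓
  (4,9) → (φ(4),φ(9)) = (1,10) ∈ E(G2) ✓
  (4,10) → (φ(4),φ(10)) = (9,10) ∈ E(G2) ✓
  (4,11) → (φ(4),φ(11)) = (6,10) ∈ E(G2) ✓
  (5,6) → (φ(5),φ(6)) = (3,7) ∈ E(G2) ✓
  (5,7) → (φ(5),φ(7)) = (5,7) ∈ E(G2) ✓
  (5,9) → (φ(5),φ(9)) = (1,7) ∈ E(G2) ✓
  (5,11) → (φ(5),φ(11)) = (6,7) ∈ E(G2) ✓
  (6,7) → (φ(6),φ(7)) = (3,5) ∈ E(G2) ✓
  (6,8) → (φ(6),φ(8)) = (2,3) ∈ E(G2) ✓
  (6,10) → (φ(6),φ(10)) = (3,9) ∈ E(G2) ✓
  (7,9) → (φ(7),φ(9)) = (1,5) ∈ E(G2) ✓
  (8,10) → (φ(8),φ(10)) = (2,9) ∈ E(G2) ✓
  (8,11) → (φ(8),φ(11)) = (2,6) ∈ E(G2) ✓
All 32 edges of G1 map to edges of G2, and |E(G1)| = |E(G2)| = 32, so φ is a bijection on edges as well as vertices. Hence G1 ≅ G2.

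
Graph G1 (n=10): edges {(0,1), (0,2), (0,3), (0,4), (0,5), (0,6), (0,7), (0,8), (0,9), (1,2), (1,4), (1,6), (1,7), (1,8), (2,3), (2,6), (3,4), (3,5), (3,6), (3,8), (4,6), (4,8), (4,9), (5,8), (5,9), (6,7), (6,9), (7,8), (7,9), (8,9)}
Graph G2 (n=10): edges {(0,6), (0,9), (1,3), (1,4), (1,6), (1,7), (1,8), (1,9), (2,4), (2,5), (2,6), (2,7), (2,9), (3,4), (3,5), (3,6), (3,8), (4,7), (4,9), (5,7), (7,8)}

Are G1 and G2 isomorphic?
No, not isomorphic

The graphs are NOT isomorphic.

Counting triangles (3-cliques): G1 has 35, G2 has 9.
Triangle count is an isomorphism invariant, so differing triangle counts rule out isomorphism.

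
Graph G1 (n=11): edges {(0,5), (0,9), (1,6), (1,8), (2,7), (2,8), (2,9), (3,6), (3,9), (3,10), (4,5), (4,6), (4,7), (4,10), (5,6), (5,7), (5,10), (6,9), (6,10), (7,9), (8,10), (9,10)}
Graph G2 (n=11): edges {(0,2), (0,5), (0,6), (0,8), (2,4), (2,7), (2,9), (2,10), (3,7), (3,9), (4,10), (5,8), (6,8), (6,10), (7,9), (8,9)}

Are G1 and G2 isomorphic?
No, not isomorphic

The graphs are NOT isomorphic.

Connected components of G1: 1 component(s) with vertex sets [[0, 1, 2, 3, 4, 5, 6, 7, 8, 9, 10]], sizes [11].
Connected components of G2: 2 component(s) with vertex sets [[1], [0, 2, 3, 4, 5, 6, 7, 8, 9, 10]], sizes [1, 10].
The number of connected components (and the multiset of component sizes) is an isomorphism invariant — an isomorphism maps each component of G1 bijectively onto a component of G2. Since G1 has 1 component(s) and G2 has 2, they cannot be isomorphic.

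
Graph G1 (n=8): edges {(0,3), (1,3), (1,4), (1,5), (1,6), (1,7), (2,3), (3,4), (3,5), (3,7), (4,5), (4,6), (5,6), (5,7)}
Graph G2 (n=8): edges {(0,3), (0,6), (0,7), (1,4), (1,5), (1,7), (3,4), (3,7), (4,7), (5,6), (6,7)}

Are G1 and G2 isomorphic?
No, not isomorphic

The graphs are NOT isomorphic.

Degrees in G1: deg(0)=1, deg(1)=5, deg(2)=1, deg(3)=6, deg(4)=4, deg(5)=5, deg(6)=3, deg(7)=3.
Sorted degree sequence of G1: [6, 5, 5, 4, 3, 3, 1, 1].
Degrees in G2: deg(0)=3, deg(1)=3, deg(2)=0, deg(3)=3, deg(4)=3, deg(5)=2, deg(6)=3, deg(7)=5.
Sorted degree sequence of G2: [5, 3, 3, 3, 3, 3, 2, 0].
The (sorted) degree sequence is an isomorphism invariant, so since G1 and G2 have different degree sequences they cannot be isomorphic.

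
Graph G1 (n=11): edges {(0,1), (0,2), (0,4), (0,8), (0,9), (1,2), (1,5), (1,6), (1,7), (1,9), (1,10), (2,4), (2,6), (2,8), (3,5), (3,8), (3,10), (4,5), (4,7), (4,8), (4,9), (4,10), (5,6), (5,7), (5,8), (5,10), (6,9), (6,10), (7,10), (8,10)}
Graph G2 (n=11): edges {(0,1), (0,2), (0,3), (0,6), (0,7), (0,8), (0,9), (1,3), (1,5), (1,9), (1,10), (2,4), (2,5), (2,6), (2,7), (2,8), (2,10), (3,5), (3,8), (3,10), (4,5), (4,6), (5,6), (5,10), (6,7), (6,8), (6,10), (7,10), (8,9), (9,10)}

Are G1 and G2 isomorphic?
Yes, isomorphic

The graphs are isomorphic.
One valid mapping φ: V(G1) → V(G2): 0→1, 1→0, 2→3, 3→4, 4→10, 5→6, 6→8, 7→7, 8→5, 9→9, 10→2

Verify φ preserves adjacency — for each edge of G1, its image is an edge of G2:
  (0,1) → (φ(0),φ(1)) = (0,1) ∈ E(G2) ✓
  (0,2) → (φ(0),φ(2)) = (1,3) ∈ E(G2) ✓
  (0,4) → (φ(0),φ(4)) = (1,10) ∈ E(G2) ✓
  (0,8) → (φ(0),φ(8)) = (1,5) ∈ E(G2) ✓
  (0,9) → (φ(0),φ(9)) = (1,9) ∈ E(G2) ✓
  (1,2) → (φ(1),φ(2)) = (0,3) ∈ E(G2) ✓
  (1,5) → (φ(1),φ(5)) = (0,6) ∈ E(G2) ✓
  (1,6) → (φ(1),φ(6)) = (0,8) ∈ E(G2) ✓
  (1,7) → (φ(1),φ(7)) = (0,7) ∈ E(G2) ✓
  (1,9) → (φ(1),φ(9)) = (0,9) ∈ E(G2) ✓
  (1,10) → (φ(1),φ(10)) = (0,2) ∈ E(G2) ✓
  (2,4) → (φ(2),φ(4)) = (3,10) ∈ E(G2) ✓
  (2,6) → (φ(2),φ(6)) = (3,8) ∈ E(G2) ✓
  (2,8) → (φ(2),φ(8)) = (3,5) ∈ E(G2) ✓
  (3,5) → (φ(3),φ(5)) = (4,6) ∈ E(G2) ✓
  (3,8) → (φ(3),φ(8)) = (4,5) ∈ E(G2) ✓
  (3,10) → (φ(3),φ(10)) = (2,4) ∈ E(G2) ✓
  (4,5) → (φ(4),φ(5)) = (6,10) ∈ E(G2) ✓
  (4,7) → (φ(4),φ(7)) = (7,10) ∈ E(G2) ✓
  (4,8) → (φ(4),φ(8)) = (5,10) ∈ E(G2) ✓
  (4,9) → (φ(4),φ(9)) = (9,10) ∈ E(G2) ✓
  (4,10) → (φ(4),φ(10)) = (2,10) ∈ E(G2) ✓
  (5,6) → (φ(5),φ(6)) = (6,8) ∈ E(G2) ✓
  (5,7) → (φ(5),φ(7)) = (6,7) ∈ E(G2) ✓
  (5,8) → (φ(5),φ(8)) = (5,6) ∈ E(G2) ✓
  (5,10) → (φ(5),φ(10)) = (2,6) ∈ E(G2) ✓
  (6,9) → (φ(6),φ(9)) = (8,9) ∈ E(G2) ✓
  (6,10) → (φ(6),φ(10)) = (2,8) ∈ E(G2) ✓
  (7,10) → (φ(7),φ(10)) = (2,7) ∈ E(G2) ✓
  (8,10) → (φ(8),φ(10)) = (2,5) ∈ E(G2) ✓
All 30 edges of G1 map to edges of G2, and |E(G1)| = |E(G2)| = 30, so φ is a bijection on edges as well as vertices. Hence G1 ≅ G2.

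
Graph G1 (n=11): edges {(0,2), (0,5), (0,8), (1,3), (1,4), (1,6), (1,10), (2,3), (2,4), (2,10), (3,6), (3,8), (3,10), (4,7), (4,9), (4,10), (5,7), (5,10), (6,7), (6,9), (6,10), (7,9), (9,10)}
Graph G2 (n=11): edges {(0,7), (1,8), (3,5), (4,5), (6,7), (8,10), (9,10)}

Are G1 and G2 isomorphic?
No, not isomorphic

The graphs are NOT isomorphic.

Connected components of G1: 1 component(s) with vertex sets [[0, 1, 2, 3, 4, 5, 6, 7, 8, 9, 10]], sizes [11].
Connected components of G2: 4 component(s) with vertex sets [[2], [0, 6, 7], [3, 4, 5], [1, 8, 9, 10]], sizes [1, 3, 3, 4].
The number of connected components (and the multiset of component sizes) is an isomorphism invariant — an isomorphism maps each component of G1 bijectively onto a component of G2. Since G1 has 1 component(s) and G2 has 4, they cannot be isomorphic.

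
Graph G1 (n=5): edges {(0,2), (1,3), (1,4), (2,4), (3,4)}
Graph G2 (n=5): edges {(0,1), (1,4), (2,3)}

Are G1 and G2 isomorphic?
No, not isomorphic

The graphs are NOT isomorphic.

Connected components of G1: 1 component(s) with vertex sets [[0, 1, 2, 3, 4]], sizes [5].
Connected components of G2: 2 component(s) with vertex sets [[2, 3], [0, 1, 4]], sizes [2, 3].
The number of connected components (and the multiset of component sizes) is an isomorphism invariant — an isomorphism maps each component of G1 bijectively onto a component of G2. Since G1 has 1 component(s) and G2 has 2, they cannot be isomorphic.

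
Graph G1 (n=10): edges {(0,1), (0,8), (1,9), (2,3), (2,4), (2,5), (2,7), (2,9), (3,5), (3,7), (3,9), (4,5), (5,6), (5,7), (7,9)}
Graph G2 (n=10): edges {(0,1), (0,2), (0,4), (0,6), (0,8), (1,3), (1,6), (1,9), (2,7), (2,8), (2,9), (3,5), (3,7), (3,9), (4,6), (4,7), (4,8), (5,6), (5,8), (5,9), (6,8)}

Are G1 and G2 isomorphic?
No, not isomorphic

The graphs are NOT isomorphic.

Counting triangles (3-cliques): G1 has 8, G2 has 9.
Triangle count is an isomorphism invariant, so differing triangle counts rule out isomorphism.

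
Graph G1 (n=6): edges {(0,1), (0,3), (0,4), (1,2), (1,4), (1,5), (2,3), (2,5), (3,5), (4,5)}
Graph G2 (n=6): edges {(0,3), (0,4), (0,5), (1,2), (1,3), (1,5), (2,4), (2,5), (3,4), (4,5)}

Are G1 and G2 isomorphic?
Yes, isomorphic

The graphs are isomorphic.
One valid mapping φ: V(G1) → V(G2): 0→1, 1→5, 2→0, 3→3, 4→2, 5→4

Verify φ preserves adjacency — for each edge of G1, its image is an edge of G2:
  (0,1) → (φ(0),φ(1)) = (1,5) ∈ E(G2) ✓
  (0,3) → (φ(0),φ(3)) = (1,3) ∈ E(G2) ✓
  (0,4) → (φ(0),φ(4)) = (1,2) ∈ E(G2) ✓
  (1,2) → (φ(1),φ(2)) = (0,5) ∈ E(G2) ✓
  (1,4) → (φ(1),φ(4)) = (2,5) ∈ E(G2) ✓
  (1,5) → (φ(1),φ(5)) = (4,5) ∈ E(G2) ✓
  (2,3) → (φ(2),φ(3)) = (0,3) ∈ E(G2) ✓
  (2,5) → (φ(2),φ(5)) = (0,4) ∈ E(G2) ✓
  (3,5) → (φ(3),φ(5)) = (3,4) ∈ E(G2) ✓
  (4,5) → (φ(4),φ(5)) = (2,4) ∈ E(G2) ✓
All 10 edges of G1 map to edges of G2, and |E(G1)| = |E(G2)| = 10, so φ is a bijection on edges as well as vertices. Hence G1 ≅ G2.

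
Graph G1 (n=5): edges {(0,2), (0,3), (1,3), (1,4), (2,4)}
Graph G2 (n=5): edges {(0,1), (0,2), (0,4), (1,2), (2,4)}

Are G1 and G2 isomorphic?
No, not isomorphic

The graphs are NOT isomorphic.

Connected components of G1: 1 component(s) with vertex sets [[0, 1, 2, 3, 4]], sizes [5].
Connected components of G2: 2 component(s) with vertex sets [[3], [0, 1, 2, 4]], sizes [1, 4].
The number of connected components (and the multiset of component sizes) is an isomorphism invariant — an isomorphism maps each component of G1 bijectively onto a component of G2. Since G1 has 1 component(s) and G2 has 2, they cannot be isomorphic.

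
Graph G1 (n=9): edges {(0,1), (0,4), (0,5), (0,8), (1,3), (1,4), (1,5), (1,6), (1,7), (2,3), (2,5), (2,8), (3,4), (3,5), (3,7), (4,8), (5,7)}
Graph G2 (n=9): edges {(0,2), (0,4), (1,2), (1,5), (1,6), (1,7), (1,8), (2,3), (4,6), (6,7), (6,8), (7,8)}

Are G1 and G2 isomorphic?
No, not isomorphic

The graphs are NOT isomorphic.

Counting triangles (3-cliques): G1 has 9, G2 has 4.
Triangle count is an isomorphism invariant, so differing triangle counts rule out isomorphism.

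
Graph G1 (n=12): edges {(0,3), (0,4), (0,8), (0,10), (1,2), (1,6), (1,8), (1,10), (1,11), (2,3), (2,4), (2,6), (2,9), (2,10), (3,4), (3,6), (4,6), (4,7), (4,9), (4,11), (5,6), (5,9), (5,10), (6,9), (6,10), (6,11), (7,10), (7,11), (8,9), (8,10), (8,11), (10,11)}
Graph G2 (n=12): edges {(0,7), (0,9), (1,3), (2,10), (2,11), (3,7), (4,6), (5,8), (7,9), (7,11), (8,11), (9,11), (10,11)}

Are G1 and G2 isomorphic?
No, not isomorphic

The graphs are NOT isomorphic.

Connected components of G1: 1 component(s) with vertex sets [[0, 1, 2, 3, 4, 5, 6, 7, 8, 9, 10, 11]], sizes [12].
Connected components of G2: 2 component(s) with vertex sets [[4, 6], [0, 1, 2, 3, 5, 7, 8, 9, 10, 11]], sizes [2, 10].
The number of connected components (and the multiset of component sizes) is an isomorphism invariant — an isomorphism maps each component of G1 bijectively onto a component of G2. Since G1 has 1 component(s) and G2 has 2, they cannot be isomorphic.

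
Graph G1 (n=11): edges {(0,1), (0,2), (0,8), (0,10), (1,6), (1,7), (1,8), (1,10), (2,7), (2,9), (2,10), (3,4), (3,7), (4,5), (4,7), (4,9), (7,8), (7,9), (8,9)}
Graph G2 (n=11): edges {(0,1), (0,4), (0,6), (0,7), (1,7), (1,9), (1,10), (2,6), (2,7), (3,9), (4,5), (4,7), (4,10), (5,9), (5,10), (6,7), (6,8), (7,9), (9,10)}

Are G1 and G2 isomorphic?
Yes, isomorphic

The graphs are isomorphic.
One valid mapping φ: V(G1) → V(G2): 0→10, 1→9, 2→4, 3→2, 4→6, 5→8, 6→3, 7→7, 8→1, 9→0, 10→5

Verify φ preserves adjacency — for each edge of G1, its image is an edge of G2:
  (0,1) → (φ(0),φ(1)) = (9,10) ∈ E(G2) ✓
  (0,2) → (φ(0),φ(2)) = (4,10) ∈ E(G2) ✓
  (0,8) → (φ(0),φ(8)) = (1,10) ∈ E(G2) ✓
  (0,10) → (φ(0),φ(10)) = (5,10) ∈ E(G2) ✓
  (1,6) → (φ(1),φ(6)) = (3,9) ∈ E(G2) ✓
  (1,7) → (φ(1),φ(7)) = (7,9) ∈ E(G2) ✓
  (1,8) → (φ(1),φ(8)) = (1,9) ∈ E(G2) ✓
  (1,10) → (φ(1),φ(10)) = (5,9) ∈ E(G2) ✓
  (2,7) → (φ(2),φ(7)) = (4,7) ∈ E(G2) ✓
  (2,9) → (φ(2),φ(9)) = (0,4) ∈ E(G2) ✓
  (2,10) → (φ(2),φ(10)) = (4,5) ∈ E(G2) ✓
  (3,4) → (φ(3),φ(4)) = (2,6) ∈ E(G2) ✓
  (3,7) → (φ(3),φ(7)) = (2,7) ∈ E(G2) ✓
  (4,5) → (φ(4),φ(5)) = (6,8) ∈ E(G2) ✓
  (4,7) → (φ(4),φ(7)) = (6,7) ∈ E(G2) ✓
  (4,9) → (φ(4),φ(9)) = (0,6) ∈ E(G2) ✓
  (7,8) → (φ(7),φ(8)) = (1,7) ∈ E(G2) ✓
  (7,9) → (φ(7),φ(9)) = (0,7) ∈ E(G2) ✓
  (8,9) → (φ(8),φ(9)) = (0,1) ∈ E(G2) ✓
All 19 edges of G1 map to edges of G2, and |E(G1)| = |E(G2)| = 19, so φ is a bijection on edges as well as vertices. Hence G1 ≅ G2.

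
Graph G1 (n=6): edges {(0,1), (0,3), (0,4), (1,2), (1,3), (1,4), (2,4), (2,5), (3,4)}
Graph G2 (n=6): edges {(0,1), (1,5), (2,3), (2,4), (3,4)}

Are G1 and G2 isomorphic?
No, not isomorphic

The graphs are NOT isomorphic.

Connected components of G1: 1 component(s) with vertex sets [[0, 1, 2, 3, 4, 5]], sizes [6].
Connected components of G2: 2 component(s) with vertex sets [[0, 1, 5], [2, 3, 4]], sizes [3, 3].
The number of connected components (and the multiset of component sizes) is an isomorphism invariant — an isomorphism maps each component of G1 bijectively onto a component of G2. Since G1 has 1 component(s) and G2 has 2, they cannot be isomorphic.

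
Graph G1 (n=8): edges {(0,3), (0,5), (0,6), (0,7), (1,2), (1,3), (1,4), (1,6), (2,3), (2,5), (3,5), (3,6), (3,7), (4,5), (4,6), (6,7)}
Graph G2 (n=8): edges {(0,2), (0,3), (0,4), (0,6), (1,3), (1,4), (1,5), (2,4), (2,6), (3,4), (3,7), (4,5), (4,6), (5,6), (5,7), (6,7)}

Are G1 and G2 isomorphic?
Yes, isomorphic

The graphs are isomorphic.
One valid mapping φ: V(G1) → V(G2): 0→0, 1→5, 2→1, 3→4, 4→7, 5→3, 6→6, 7→2

Verify φ preserves adjacency — for each edge of G1, its image is an edge of G2:
  (0,3) → (φ(0),φ(3)) = (0,4) ∈ E(G2) ✓
  (0,5) → (φ(0),φ(5)) = (0,3) ∈ E(G2) ✓
  (0,6) → (φ(0),φ(6)) = (0,6) ∈ E(G2) ✓
  (0,7) → (φ(0),φ(7)) = (0,2) ∈ E(G2) ✓
  (1,2) → (φ(1),φ(2)) = (1,5) ∈ E(G2) ✓
  (1,3) → (φ(1),φ(3)) = (4,5) ∈ E(G2) ✓
  (1,4) → (φ(1),φ(4)) = (5,7) ∈ E(G2) ✓
  (1,6) → (φ(1),φ(6)) = (5,6) ∈ E(G2) ✓
  (2,3) → (φ(2),φ(3)) = (1,4) ∈ E(G2) ✓
  (2,5) → (φ(2),φ(5)) = (1,3) ∈ E(G2) ✓
  (3,5) → (φ(3),φ(5)) = (3,4) ∈ E(G2) ✓
  (3,6) → (φ(3),φ(6)) = (4,6) ∈ E(G2) ✓
  (3,7) → (φ(3),φ(7)) = (2,4) ∈ E(G2) ✓
  (4,5) → (φ(4),φ(5)) = (3,7) ∈ E(G2) ✓
  (4,6) → (φ(4),φ(6)) = (6,7) ∈ E(G2) ✓
  (6,7) → (φ(6),φ(7)) = (2,6) ∈ E(G2) ✓
All 16 edges of G1 map to edges of G2, and |E(G1)| = |E(G2)| = 16, so φ is a bijection on edges as well as vertices. Hence G1 ≅ G2.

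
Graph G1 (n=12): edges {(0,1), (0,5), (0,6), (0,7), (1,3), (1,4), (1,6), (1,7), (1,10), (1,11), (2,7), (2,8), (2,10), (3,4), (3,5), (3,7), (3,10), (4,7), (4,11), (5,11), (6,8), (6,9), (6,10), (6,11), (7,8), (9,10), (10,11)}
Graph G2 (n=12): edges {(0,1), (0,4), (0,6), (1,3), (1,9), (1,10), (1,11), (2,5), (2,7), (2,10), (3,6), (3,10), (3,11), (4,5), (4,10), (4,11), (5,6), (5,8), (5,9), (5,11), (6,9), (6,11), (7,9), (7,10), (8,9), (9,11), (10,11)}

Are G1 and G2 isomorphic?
Yes, isomorphic

The graphs are isomorphic.
One valid mapping φ: V(G1) → V(G2): 0→4, 1→11, 2→7, 3→1, 4→3, 5→0, 6→5, 7→10, 8→2, 9→8, 10→9, 11→6

Verify φ preserves adjacency — for each edge of G1, its image is an edge of G2:
  (0,1) → (φ(0),φ(1)) = (4,11) ∈ E(G2) ✓
  (0,5) → (φ(0),φ(5)) = (0,4) ∈ E(G2) ✓
  (0,6) → (φ(0),φ(6)) = (4,5) ∈ E(G2) ✓
  (0,7) → (φ(0),φ(7)) = (4,10) ∈ E(G2) ✓
  (1,3) → (φ(1),φ(3)) = (1,11) ∈ E(G2) ✓
  (1,4) → (φ(1),φ(4)) = (3,11) ∈ E(G2) ✓
  (1,6) → (φ(1),φ(6)) = (5,11) ∈ E(G2) ✓
  (1,7) → (φ(1),φ(7)) = (10,11) ∈ E(G2) ✓
  (1,10) → (φ(1),φ(10)) = (9,11) ∈ E(G2) ✓
  (1,11) → (φ(1),φ(11)) = (6,11) ∈ E(G2) ✓
  (2,7) → (φ(2),φ(7)) = (7,10) ∈ E(G2) ✓
  (2,8) → (φ(2),φ(8)) = (2,7) ∈ E(G2) ✓
  (2,10) → (φ(2),φ(10)) = (7,9) ∈ E(G2) ✓
  (3,4) → (φ(3),φ(4)) = (1,3) ∈ E(G2) ✓
  (3,5) → (φ(3),φ(5)) = (0,1) ∈ E(G2) ✓
  (3,7) → (φ(3),φ(7)) = (1,10) ∈ E(G2) ✓
  (3,10) → (φ(3),φ(10)) = (1,9) ∈ E(G2) ✓
  (4,7) → (φ(4),φ(7)) = (3,10) ∈ E(G2) ✓
  (4,11) → (φ(4),φ(11)) = (3,6) ∈ E(G2) ✓
  (5,11) → (φ(5),φ(11)) = (0,6) ∈ E(G2) ✓
  (6,8) → (φ(6),φ(8)) = (2,5) ∈ E(G2) ✓
  (6,9) → (φ(6),φ(9)) = (5,8) ∈ E(G2) ✓
  (6,10) → (φ(6),φ(10)) = (5,9) ∈ E(G2) ✓
  (6,11) → (φ(6),φ(11)) = (5,6) ∈ E(G2) ✓
  (7,8) → (φ(7),φ(8)) = (2,10) ∈ E(G2) ✓
  (9,10) → (φ(9),φ(10)) = (8,9) ∈ E(G2) ✓
  (10,11) → (φ(10),φ(11)) = (6,9) ∈ E(G2) ✓
All 27 edges of G1 map to edges of G2, and |E(G1)| = |E(G2)| = 27, so φ is a bijection on edges as well as vertices. Hence G1 ≅ G2.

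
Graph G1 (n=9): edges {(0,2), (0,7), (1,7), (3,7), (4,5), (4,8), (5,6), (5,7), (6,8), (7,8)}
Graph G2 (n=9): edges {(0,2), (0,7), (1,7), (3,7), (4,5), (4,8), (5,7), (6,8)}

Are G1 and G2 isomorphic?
No, not isomorphic

The graphs are NOT isomorphic.

Counting edges: G1 has 10 edge(s); G2 has 8 edge(s).
Edge count is an isomorphism invariant (a bijection on vertices induces a bijection on edges), so differing edge counts rule out isomorphism.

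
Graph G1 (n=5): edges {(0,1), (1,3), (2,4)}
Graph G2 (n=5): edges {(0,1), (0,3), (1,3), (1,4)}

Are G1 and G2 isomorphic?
No, not isomorphic

The graphs are NOT isomorphic.

Degrees in G1: deg(0)=1, deg(1)=2, deg(2)=1, deg(3)=1, deg(4)=1.
Sorted degree sequence of G1: [2, 1, 1, 1, 1].
Degrees in G2: deg(0)=2, deg(1)=3, deg(2)=0, deg(3)=2, deg(4)=1.
Sorted degree sequence of G2: [3, 2, 2, 1, 0].
The (sorted) degree sequence is an isomorphism invariant, so since G1 and G2 have different degree sequences they cannot be isomorphic.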